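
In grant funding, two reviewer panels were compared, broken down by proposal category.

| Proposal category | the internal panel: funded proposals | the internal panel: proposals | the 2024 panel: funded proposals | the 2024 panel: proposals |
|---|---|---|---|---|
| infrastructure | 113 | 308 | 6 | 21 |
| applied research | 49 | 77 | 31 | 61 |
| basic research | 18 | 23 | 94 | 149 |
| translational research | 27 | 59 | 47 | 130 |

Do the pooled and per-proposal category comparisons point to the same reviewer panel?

Infrastructure: the internal panel 113/308 = 36.7%, the 2024 panel 6/21 = 28.6% → the internal panel
Applied research: the internal panel 49/77 = 63.6%, the 2024 panel 31/61 = 50.8% → the internal panel
Basic research: the internal panel 18/23 = 78.3%, the 2024 panel 94/149 = 63.1% → the internal panel
Translational research: the internal panel 27/59 = 45.8%, the 2024 panel 47/130 = 36.2% → the internal panel
Overall: the internal panel 207/467 = 44.3%, the 2024 panel 178/361 = 49.3% → the 2024 panel
The internal panel wins each proposal group but the 2024 panel wins overall — the comparison reverses. The internal panel's proposals skew toward infrastructure, which has a lower base rate.

No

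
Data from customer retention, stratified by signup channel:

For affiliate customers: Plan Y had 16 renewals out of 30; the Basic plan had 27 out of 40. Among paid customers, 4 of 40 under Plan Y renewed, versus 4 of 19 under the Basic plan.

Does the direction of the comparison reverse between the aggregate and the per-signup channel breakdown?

No

Affiliate: Plan Y 16/30 = 53.3%, the Basic plan 27/40 = 67.5% → the Basic plan
Paid: Plan Y 4/40 = 10.0%, the Basic plan 4/19 = 21.1% → the Basic plan
Overall: Plan Y 20/70 = 28.6%, the Basic plan 31/59 = 52.5% → the Basic plan
The Basic plan wins overall and in every signup group — no reversal.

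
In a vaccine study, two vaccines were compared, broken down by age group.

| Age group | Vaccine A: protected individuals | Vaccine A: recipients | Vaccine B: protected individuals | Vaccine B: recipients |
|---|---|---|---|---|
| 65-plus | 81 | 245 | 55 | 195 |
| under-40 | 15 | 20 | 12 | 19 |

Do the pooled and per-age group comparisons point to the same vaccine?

65-plus: Vaccine A 81/245 = 33.1%, Vaccine B 55/195 = 28.2% → Vaccine A
Under-40: Vaccine A 15/20 = 75.0%, Vaccine B 12/19 = 63.2% → Vaccine A
Overall: Vaccine A 96/265 = 36.2%, Vaccine B 67/214 = 31.3% → Vaccine A
Vaccine A wins overall and in every age group — no reversal.

Yes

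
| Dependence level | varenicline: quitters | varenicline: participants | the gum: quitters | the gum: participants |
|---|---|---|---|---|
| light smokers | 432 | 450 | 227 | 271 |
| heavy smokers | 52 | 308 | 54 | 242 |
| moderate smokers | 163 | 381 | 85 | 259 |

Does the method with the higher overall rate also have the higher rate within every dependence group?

Light smokers: varenicline 432/450 = 96.0%, the gum 227/271 = 83.8% → varenicline
Heavy smokers: varenicline 52/308 = 16.9%, the gum 54/242 = 22.3% → the gum
Moderate smokers: varenicline 163/381 = 42.8%, the gum 85/259 = 32.8% → varenicline
Overall: varenicline 647/1139 = 56.8%, the gum 366/772 = 47.4% → varenicline
Neither sweeps: varenicline wins 2 of 3 groups, the gum wins 1. Varenicline wins overall but not every group — no Simpson reversal.

No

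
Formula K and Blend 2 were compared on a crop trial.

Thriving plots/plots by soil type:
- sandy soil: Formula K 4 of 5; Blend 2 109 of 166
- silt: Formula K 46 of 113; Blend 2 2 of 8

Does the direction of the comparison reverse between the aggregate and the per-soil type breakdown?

Yes

Sandy soil: Formula K 4/5 = 80.0%, Blend 2 109/166 = 65.7% → Formula K
Silt: Formula K 46/113 = 40.7%, Blend 2 2/8 = 25.0% → Formula K
Overall: Formula K 50/118 = 42.4%, Blend 2 111/174 = 63.8% → Blend 2
Formula K wins each soil group but Blend 2 wins overall — the comparison reverses. Formula K's plots skew toward silt, which has a lower base rate.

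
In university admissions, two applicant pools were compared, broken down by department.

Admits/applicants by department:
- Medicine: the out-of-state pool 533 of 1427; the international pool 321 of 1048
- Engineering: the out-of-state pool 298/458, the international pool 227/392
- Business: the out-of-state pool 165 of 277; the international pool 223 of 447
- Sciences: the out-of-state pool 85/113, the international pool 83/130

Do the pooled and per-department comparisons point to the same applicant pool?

Yes

Medicine: the out-of-state pool 533/1427 = 37.4%, the international pool 321/1048 = 30.6% → the out-of-state pool
Engineering: the out-of-state pool 298/458 = 65.1%, the international pool 227/392 = 57.9% → the out-of-state pool
Business: the out-of-state pool 165/277 = 59.6%, the international pool 223/447 = 49.9% → the out-of-state pool
Sciences: the out-of-state pool 85/113 = 75.2%, the international pool 83/130 = 63.8% → the out-of-state pool
Overall: the out-of-state pool 1081/2275 = 47.5%, the international pool 854/2017 = 42.3% → the out-of-state pool
The out-of-state pool wins overall and in every department group — no reversal.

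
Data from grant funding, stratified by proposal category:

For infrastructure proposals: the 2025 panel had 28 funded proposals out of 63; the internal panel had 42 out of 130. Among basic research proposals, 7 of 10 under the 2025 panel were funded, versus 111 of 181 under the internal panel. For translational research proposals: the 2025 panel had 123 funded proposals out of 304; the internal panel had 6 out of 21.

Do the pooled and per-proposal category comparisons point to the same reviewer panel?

Infrastructure: the 2025 panel 28/63 = 44.4%, the internal panel 42/130 = 32.3% → the 2025 panel
Basic research: the 2025 panel 7/10 = 70.0%, the internal panel 111/181 = 61.3% → the 2025 panel
Translational research: the 2025 panel 123/304 = 40.5%, the internal panel 6/21 = 28.6% → the 2025 panel
Overall: the 2025 panel 158/377 = 41.9%, the internal panel 159/332 = 47.9% → the internal panel
The 2025 panel wins each proposal group but the internal panel wins overall — the comparison reverses. The 2025 panel's proposals skew toward translational research, which has a lower base rate.

No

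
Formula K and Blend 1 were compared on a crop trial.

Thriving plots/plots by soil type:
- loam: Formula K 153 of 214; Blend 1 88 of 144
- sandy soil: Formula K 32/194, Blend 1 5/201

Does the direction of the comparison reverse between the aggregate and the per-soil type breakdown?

Loam: Formula K 153/214 = 71.5%, Blend 1 88/144 = 61.1% → Formula K
Sandy soil: Formula K 32/194 = 16.5%, Blend 1 5/201 = 2.5% → Formula K
Overall: Formula K 185/408 = 45.3%, Blend 1 93/345 = 27.0% → Formula K
Formula K wins overall and in every soil group — no reversal.

No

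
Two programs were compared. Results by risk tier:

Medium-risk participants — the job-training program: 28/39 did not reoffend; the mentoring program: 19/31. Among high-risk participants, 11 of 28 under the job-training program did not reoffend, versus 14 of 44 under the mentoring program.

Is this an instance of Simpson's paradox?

No

Medium-risk: the job-training program 28/39 = 71.8%, the mentoring program 19/31 = 61.3% → the job-training program
High-risk: the job-training program 11/28 = 39.3%, the mentoring program 14/44 = 31.8% → the job-training program
Overall: the job-training program 39/67 = 58.2%, the mentoring program 33/75 = 44.0% → the job-training program
The job-training program wins overall and in every risk group — no reversal.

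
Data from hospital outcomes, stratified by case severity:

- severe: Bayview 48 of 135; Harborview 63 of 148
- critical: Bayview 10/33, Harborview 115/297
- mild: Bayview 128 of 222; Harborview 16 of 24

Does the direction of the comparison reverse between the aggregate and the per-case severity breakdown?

Yes

Severe: Bayview 48/135 = 35.6%, Harborview 63/148 = 42.6% → Harborview
Critical: Bayview 10/33 = 30.3%, Harborview 115/297 = 38.7% → Harborview
Mild: Bayview 128/222 = 57.7%, Harborview 16/24 = 66.7% → Harborview
Overall: Bayview 186/390 = 47.7%, Harborview 194/469 = 41.4% → Bayview
Harborview wins each case group but Bayview wins overall — the comparison reverses. Harborview's patients skew toward critical, which has a lower base rate.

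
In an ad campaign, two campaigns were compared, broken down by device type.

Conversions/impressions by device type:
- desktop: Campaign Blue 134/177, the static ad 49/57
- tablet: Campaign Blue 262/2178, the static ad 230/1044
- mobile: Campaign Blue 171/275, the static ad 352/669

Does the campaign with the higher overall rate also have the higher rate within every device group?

Desktop: Campaign Blue 134/177 = 75.7%, the static ad 49/57 = 86.0% → the static ad
Tablet: Campaign Blue 262/2178 = 12.0%, the static ad 230/1044 = 22.0% → the static ad
Mobile: Campaign Blue 171/275 = 62.2%, the static ad 352/669 = 52.6% → Campaign Blue
Overall: Campaign Blue 567/2630 = 21.6%, the static ad 631/1770 = 35.6% → the static ad
Neither sweeps: Campaign Blue wins 1 of 3 groups, the static ad wins 2. The static ad wins overall but not every group — no Simpson reversal.

No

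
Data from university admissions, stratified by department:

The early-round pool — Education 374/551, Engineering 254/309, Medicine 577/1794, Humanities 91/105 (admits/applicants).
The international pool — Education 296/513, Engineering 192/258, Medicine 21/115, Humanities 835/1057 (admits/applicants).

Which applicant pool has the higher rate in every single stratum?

Education: the early-round pool 374/551 = 67.9%, the international pool 296/513 = 57.7% → the early-round pool
Engineering: the early-round pool 254/309 = 82.2%, the international pool 192/258 = 74.4% → the early-round pool
Medicine: the early-round pool 577/1794 = 32.2%, the international pool 21/115 = 18.3% → the early-round pool
Humanities: the early-round pool 91/105 = 86.7%, the international pool 835/1057 = 79.0% → the early-round pool
The early-round pool has the higher rate in all 4 groups.

the early-round pool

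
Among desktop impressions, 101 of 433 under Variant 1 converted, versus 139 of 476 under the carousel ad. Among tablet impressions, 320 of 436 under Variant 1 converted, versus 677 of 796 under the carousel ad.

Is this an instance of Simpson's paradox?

No

Desktop: Variant 1 101/433 = 23.3%, the carousel ad 139/476 = 29.2% → the carousel ad
Tablet: Variant 1 320/436 = 73.4%, the carousel ad 677/796 = 85.1% → the carousel ad
Overall: Variant 1 421/869 = 48.4%, the carousel ad 816/1272 = 64.2% → the carousel ad
The carousel ad wins overall and in every device group — no reversal.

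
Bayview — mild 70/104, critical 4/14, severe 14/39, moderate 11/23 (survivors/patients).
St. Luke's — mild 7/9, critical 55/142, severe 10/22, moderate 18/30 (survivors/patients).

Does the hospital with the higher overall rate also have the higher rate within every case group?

No

Mild: Bayview 70/104 = 67.3%, St. Luke's 7/9 = 77.8% → St. Luke's
Critical: Bayview 4/14 = 28.6%, St. Luke's 55/142 = 38.7% → St. Luke's
Severe: Bayview 14/39 = 35.9%, St. Luke's 10/22 = 45.5% → St. Luke's
Moderate: Bayview 11/23 = 47.8%, St. Luke's 18/30 = 60.0% → St. Luke's
Overall: Bayview 99/180 = 55.0%, St. Luke's 90/203 = 44.3% → Bayview
St. Luke's wins each case group but Bayview wins overall — the comparison reverses. St. Luke's's patients skew toward critical, which has a lower base rate.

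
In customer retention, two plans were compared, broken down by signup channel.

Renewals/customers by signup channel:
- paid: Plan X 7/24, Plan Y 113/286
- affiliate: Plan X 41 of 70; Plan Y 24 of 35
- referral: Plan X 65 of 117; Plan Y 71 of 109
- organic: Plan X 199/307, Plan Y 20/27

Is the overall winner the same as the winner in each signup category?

Paid: Plan X 7/24 = 29.2%, Plan Y 113/286 = 39.5% → Plan Y
Affiliate: Plan X 41/70 = 58.6%, Plan Y 24/35 = 68.6% → Plan Y
Referral: Plan X 65/117 = 55.6%, Plan Y 71/109 = 65.1% → Plan Y
Organic: Plan X 199/307 = 64.8%, Plan Y 20/27 = 74.1% → Plan Y
Overall: Plan X 312/518 = 60.2%, Plan Y 228/457 = 49.9% → Plan X
Plan Y wins each signup group but Plan X wins overall — the comparison reverses. Plan Y's customers skew toward paid, which has a lower base rate.

No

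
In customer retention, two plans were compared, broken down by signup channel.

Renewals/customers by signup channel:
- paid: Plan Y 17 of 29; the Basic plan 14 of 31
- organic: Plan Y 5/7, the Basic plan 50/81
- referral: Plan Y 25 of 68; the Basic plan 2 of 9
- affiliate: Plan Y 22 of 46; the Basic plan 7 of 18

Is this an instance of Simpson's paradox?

Paid: Plan Y 17/29 = 58.6%, the Basic plan 14/31 = 45.2% → Plan Y
Organic: Plan Y 5/7 = 71.4%, the Basic plan 50/81 = 61.7% → Plan Y
Referral: Plan Y 25/68 = 36.8%, the Basic plan 2/9 = 22.2% → Plan Y
Affiliate: Plan Y 22/46 = 47.8%, the Basic plan 7/18 = 38.9% → Plan Y
Overall: Plan Y 69/150 = 46.0%, the Basic plan 73/139 = 52.5% → the Basic plan
Plan Y wins each signup group but the Basic plan wins overall — the comparison reverses. Plan Y's customers skew toward referral, which has a lower base rate.

Yes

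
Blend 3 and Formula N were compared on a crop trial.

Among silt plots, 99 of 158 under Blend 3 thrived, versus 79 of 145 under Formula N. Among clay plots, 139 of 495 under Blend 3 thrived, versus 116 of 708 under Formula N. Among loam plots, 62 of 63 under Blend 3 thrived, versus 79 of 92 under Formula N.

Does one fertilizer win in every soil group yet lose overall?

Silt: Blend 3 99/158 = 62.7%, Formula N 79/145 = 54.5% → Blend 3
Clay: Blend 3 139/495 = 28.1%, Formula N 116/708 = 16.4% → Blend 3
Loam: Blend 3 62/63 = 98.4%, Formula N 79/92 = 85.9% → Blend 3
Overall: Blend 3 300/716 = 41.9%, Formula N 274/945 = 29.0% → Blend 3
Blend 3 wins overall and in every soil group — no reversal.

No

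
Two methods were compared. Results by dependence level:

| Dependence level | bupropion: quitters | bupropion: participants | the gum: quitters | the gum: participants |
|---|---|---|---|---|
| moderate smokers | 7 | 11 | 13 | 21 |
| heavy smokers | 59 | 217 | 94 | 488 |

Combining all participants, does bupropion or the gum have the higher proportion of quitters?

Moderate smokers: bupropion 7/11 = 63.6%, the gum 13/21 = 61.9% → bupropion
Heavy smokers: bupropion 59/217 = 27.2%, the gum 94/488 = 19.3% → bupropion
Overall: bupropion 66/228 = 28.9%, the gum 107/509 = 21.0% → bupropion

bupropion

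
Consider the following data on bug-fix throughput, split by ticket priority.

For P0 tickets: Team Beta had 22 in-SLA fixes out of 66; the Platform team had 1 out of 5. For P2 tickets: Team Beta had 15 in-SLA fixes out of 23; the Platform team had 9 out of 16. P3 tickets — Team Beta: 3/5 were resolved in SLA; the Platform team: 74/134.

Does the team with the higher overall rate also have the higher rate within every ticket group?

P0: Team Beta 22/66 = 33.3%, the Platform team 1/5 = 20.0% → Team Beta
P2: Team Beta 15/23 = 65.2%, the Platform team 9/16 = 56.2% → Team Beta
P3: Team Beta 3/5 = 60.0%, the Platform team 74/134 = 55.2% → Team Beta
Overall: Team Beta 40/94 = 42.6%, the Platform team 84/155 = 54.2% → the Platform team
Team Beta wins each ticket group but the Platform team wins overall — the comparison reverses. Team Beta's tickets skew toward P0, which has a lower base rate.

No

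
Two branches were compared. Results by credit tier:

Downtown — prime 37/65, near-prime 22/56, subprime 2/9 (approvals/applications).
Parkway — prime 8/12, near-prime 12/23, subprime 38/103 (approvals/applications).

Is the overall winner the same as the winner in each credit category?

No

Prime: Downtown 37/65 = 56.9%, Parkway 8/12 = 66.7% → Parkway
Near-prime: Downtown 22/56 = 39.3%, Parkway 12/23 = 52.2% → Parkway
Subprime: Downtown 2/9 = 22.2%, Parkway 38/103 = 36.9% → Parkway
Overall: Downtown 61/130 = 46.9%, Parkway 58/138 = 42.0% → Downtown
Parkway wins each credit group but Downtown wins overall — the comparison reverses. Parkway's applications skew toward subprime, which has a lower base rate.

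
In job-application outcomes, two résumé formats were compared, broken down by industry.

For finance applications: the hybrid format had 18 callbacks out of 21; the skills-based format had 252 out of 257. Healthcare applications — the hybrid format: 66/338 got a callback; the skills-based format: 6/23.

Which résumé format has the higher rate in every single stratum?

Finance: the hybrid format 18/21 = 85.7%, the skills-based format 252/257 = 98.1% → the skills-based format
Healthcare: the hybrid format 66/338 = 19.5%, the skills-based format 6/23 = 26.1% → the skills-based format
The skills-based format has the higher rate in both groups.

the skills-based format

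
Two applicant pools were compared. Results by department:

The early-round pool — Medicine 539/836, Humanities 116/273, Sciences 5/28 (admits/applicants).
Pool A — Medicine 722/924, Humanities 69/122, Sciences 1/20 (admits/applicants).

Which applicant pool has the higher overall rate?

Medicine: the early-round pool 539/836 = 64.5%, Pool A 722/924 = 78.1% → Pool A
Humanities: the early-round pool 116/273 = 42.5%, Pool A 69/122 = 56.6% → Pool A
Sciences: the early-round pool 5/28 = 17.9%, Pool A 1/20 = 5.0% → the early-round pool
Overall: the early-round pool 660/1137 = 58.0%, Pool A 792/1066 = 74.3% → Pool A
(Neither sweeps every department group, but Pool A has the higher pooled rate.)

Pool A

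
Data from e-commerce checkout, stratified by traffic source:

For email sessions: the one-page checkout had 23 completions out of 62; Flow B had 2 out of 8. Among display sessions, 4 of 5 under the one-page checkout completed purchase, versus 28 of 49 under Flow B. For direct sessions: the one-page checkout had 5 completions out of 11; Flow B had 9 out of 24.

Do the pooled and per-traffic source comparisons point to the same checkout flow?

No

Email: the one-page checkout 23/62 = 37.1%, Flow B 2/8 = 25.0% → the one-page checkout
Display: the one-page checkout 4/5 = 80.0%, Flow B 28/49 = 57.1% → the one-page checkout
Direct: the one-page checkout 5/11 = 45.5%, Flow B 9/24 = 37.5% → the one-page checkout
Overall: the one-page checkout 32/78 = 41.0%, Flow B 39/81 = 48.1% → Flow B
The one-page checkout wins each traffic group but Flow B wins overall — the comparison reverses. The one-page checkout's sessions skew toward email, which has a lower base rate.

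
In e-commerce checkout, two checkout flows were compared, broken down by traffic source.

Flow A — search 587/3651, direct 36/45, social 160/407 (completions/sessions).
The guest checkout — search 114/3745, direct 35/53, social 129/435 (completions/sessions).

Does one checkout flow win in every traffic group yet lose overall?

No

Search: Flow A 587/3651 = 16.1%, the guest checkout 114/3745 = 3.0% → Flow A
Direct: Flow A 36/45 = 80.0%, the guest checkout 35/53 = 66.0% → Flow A
Social: Flow A 160/407 = 39.3%, the guest checkout 129/435 = 29.7% → Flow A
Overall: Flow A 783/4103 = 19.1%, the guest checkout 278/4233 = 6.6% → Flow A
Flow A wins overall and in every traffic group — no reversal.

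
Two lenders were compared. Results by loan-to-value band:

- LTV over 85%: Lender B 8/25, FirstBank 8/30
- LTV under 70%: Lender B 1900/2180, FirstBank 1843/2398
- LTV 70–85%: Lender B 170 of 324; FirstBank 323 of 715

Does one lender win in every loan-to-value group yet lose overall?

LTV over 85%: Lender B 8/25 = 32.0%, FirstBank 8/30 = 26.7% → Lender B
LTV under 70%: Lender B 1900/2180 = 87.2%, FirstBank 1843/2398 = 76.9% → Lender B
LTV 70–85%: Lender B 170/324 = 52.5%, FirstBank 323/715 = 45.2% → Lender B
Overall: Lender B 2078/2529 = 82.2%, FirstBank 2174/3143 = 69.2% → Lender B
Lender B wins overall and in every loan-to-value group — no reversal.

No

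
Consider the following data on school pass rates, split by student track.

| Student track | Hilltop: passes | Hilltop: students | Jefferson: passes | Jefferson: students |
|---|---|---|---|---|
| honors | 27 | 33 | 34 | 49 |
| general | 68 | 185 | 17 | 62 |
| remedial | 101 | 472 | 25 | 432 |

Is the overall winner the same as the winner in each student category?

Yes

Honors: Hilltop 27/33 = 81.8%, Jefferson 34/49 = 69.4% → Hilltop
General: Hilltop 68/185 = 36.8%, Jefferson 17/62 = 27.4% → Hilltop
Remedial: Hilltop 101/472 = 21.4%, Jefferson 25/432 = 5.8% → Hilltop
Overall: Hilltop 196/690 = 28.4%, Jefferson 76/543 = 14.0% → Hilltop
Hilltop wins overall and in every student group — no reversal.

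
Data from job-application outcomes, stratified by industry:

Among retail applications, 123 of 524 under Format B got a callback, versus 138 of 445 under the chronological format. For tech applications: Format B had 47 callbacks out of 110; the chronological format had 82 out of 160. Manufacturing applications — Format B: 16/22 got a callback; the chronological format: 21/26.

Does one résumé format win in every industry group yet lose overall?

Retail: Format B 123/524 = 23.5%, the chronological format 138/445 = 31.0% → the chronological format
Tech: Format B 47/110 = 42.7%, the chronological format 82/160 = 51.2% → the chronological format
Manufacturing: Format B 16/22 = 72.7%, the chronological format 21/26 = 80.8% → the chronological format
Overall: Format B 186/656 = 28.4%, the chronological format 241/631 = 38.2% → the chronological format
The chronological format wins overall and in every industry group — no reversal.

No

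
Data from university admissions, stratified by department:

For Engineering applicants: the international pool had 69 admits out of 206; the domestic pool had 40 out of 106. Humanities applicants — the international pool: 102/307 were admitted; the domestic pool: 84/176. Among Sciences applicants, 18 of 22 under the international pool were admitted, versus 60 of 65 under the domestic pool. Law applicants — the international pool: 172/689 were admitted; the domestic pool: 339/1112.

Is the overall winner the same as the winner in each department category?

Engineering: the international pool 69/206 = 33.5%, the domestic pool 40/106 = 37.7% → the domestic pool
Humanities: the international pool 102/307 = 33.2%, the domestic pool 84/176 = 47.7% → the domestic pool
Sciences: the international pool 18/22 = 81.8%, the domestic pool 60/65 = 92.3% → the domestic pool
Law: the international pool 172/689 = 25.0%, the domestic pool 339/1112 = 30.5% → the domestic pool
Overall: the international pool 361/1224 = 29.5%, the domestic pool 523/1459 = 35.8% → the domestic pool
The domestic pool wins overall and in every department group — no reversal.

Yes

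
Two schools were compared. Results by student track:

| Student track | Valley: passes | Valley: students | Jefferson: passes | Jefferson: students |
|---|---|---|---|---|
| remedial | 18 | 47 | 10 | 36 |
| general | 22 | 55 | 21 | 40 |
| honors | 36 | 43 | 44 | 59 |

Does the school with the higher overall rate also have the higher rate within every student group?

No

Remedial: Valley 18/47 = 38.3%, Jefferson 10/36 = 27.8% → Valley
General: Valley 22/55 = 40.0%, Jefferson 21/40 = 52.5% → Jefferson
Honors: Valley 36/43 = 83.7%, Jefferson 44/59 = 74.6% → Valley
Overall: Valley 76/145 = 52.4%, Jefferson 75/135 = 55.6% → Jefferson
Neither sweeps: Valley wins 2 of 3 groups, Jefferson wins 1. Jefferson wins overall but not every group — no Simpson reversal.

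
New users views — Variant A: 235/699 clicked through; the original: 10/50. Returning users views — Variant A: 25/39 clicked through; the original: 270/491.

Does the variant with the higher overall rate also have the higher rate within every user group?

New users: Variant A 235/699 = 33.6%, the original 10/50 = 20.0% → Variant A
Returning users: Variant A 25/39 = 64.1%, the original 270/491 = 55.0% → Variant A
Overall: Variant A 260/738 = 35.2%, the original 280/541 = 51.8% → the original
Variant A wins each user group but the original wins overall — the comparison reverses. Variant A's views skew toward new users, which has a lower base rate.

No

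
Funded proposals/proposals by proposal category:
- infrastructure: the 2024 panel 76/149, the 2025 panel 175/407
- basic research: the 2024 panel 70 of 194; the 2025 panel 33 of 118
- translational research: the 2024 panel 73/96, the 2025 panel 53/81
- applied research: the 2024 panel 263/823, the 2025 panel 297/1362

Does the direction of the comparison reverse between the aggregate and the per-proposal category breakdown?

Infrastructure: the 2024 panel 76/149 = 51.0%, the 2025 panel 175/407 = 43.0% → the 2024 panel
Basic research: the 2024 panel 70/194 = 36.1%, the 2025 panel 33/118 = 28.0% → the 2024 panel
Translational research: the 2024 panel 73/96 = 76.0%, the 2025 panel 53/81 = 65.4% → the 2024 panel
Applied research: the 2024 panel 263/823 = 32.0%, the 2025 panel 297/1362 = 21.8% → the 2024 panel
Overall: the 2024 panel 482/1262 = 38.2%, the 2025 panel 558/1968 = 28.4% → the 2024 panel
The 2024 panel wins overall and in every proposal group — no reversal.

No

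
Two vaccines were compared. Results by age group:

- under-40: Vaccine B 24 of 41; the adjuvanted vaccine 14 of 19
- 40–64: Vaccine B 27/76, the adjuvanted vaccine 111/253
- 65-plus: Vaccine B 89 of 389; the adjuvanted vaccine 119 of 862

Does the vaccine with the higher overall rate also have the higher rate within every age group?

Under-40: Vaccine B 24/41 = 58.5%, the adjuvanted vaccine 14/19 = 73.7% → the adjuvanted vaccine
40–64: Vaccine B 27/76 = 35.5%, the adjuvanted vaccine 111/253 = 43.9% → the adjuvanted vaccine
65-plus: Vaccine B 89/389 = 22.9%, the adjuvanted vaccine 119/862 = 13.8% → Vaccine B
Overall: Vaccine B 140/506 = 27.7%, the adjuvanted vaccine 244/1134 = 21.5% → Vaccine B
Neither sweeps: Vaccine B wins 1 of 3 groups, the adjuvanted vaccine wins 2. Vaccine B wins overall but not every group — no Simpson reversal.

No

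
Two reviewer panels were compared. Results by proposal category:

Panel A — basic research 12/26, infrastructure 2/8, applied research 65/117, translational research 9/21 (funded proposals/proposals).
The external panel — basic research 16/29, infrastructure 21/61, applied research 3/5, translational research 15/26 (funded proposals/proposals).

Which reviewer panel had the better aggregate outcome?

Basic research: Panel A 12/26 = 46.2%, the external panel 16/29 = 55.2% → the external panel
Infrastructure: Panel A 2/8 = 25.0%, the external panel 21/61 = 34.4% → the external panel
Applied research: Panel A 65/117 = 55.6%, the external panel 3/5 = 60.0% → the external panel
Translational research: Panel A 9/21 = 42.9%, the external panel 15/26 = 57.7% → the external panel
Overall: Panel A 88/172 = 51.2%, the external panel 55/121 = 45.5% → Panel A
(The external panel wins every proposal group but Panel A wins overall — the external panel's proposals skew toward the low-rate infrastructure group.)

Panel A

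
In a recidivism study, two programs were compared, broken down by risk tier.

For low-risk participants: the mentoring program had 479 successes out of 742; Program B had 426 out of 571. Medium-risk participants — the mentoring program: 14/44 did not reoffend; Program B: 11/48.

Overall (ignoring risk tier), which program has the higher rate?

Program B

Low-risk: the mentoring program 479/742 = 64.6%, Program B 426/571 = 74.6% → Program B
Medium-risk: the mentoring program 14/44 = 31.8%, Program B 11/48 = 22.9% → the mentoring program
Overall: the mentoring program 493/786 = 62.7%, Program B 437/619 = 70.6% → Program B
(Neither sweeps every risk group, but Program B has the higher pooled rate.)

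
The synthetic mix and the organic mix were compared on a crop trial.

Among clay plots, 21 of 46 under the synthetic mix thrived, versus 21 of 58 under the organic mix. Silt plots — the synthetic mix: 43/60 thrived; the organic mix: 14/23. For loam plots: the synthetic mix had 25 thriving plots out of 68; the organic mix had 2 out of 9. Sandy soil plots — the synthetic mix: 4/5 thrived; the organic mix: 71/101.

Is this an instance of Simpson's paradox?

Yes

Clay: the synthetic mix 21/46 = 45.7%, the organic mix 21/58 = 36.2% → the synthetic mix
Silt: the synthetic mix 43/60 = 71.7%, the organic mix 14/23 = 60.9% → the synthetic mix
Loam: the synthetic mix 25/68 = 36.8%, the organic mix 2/9 = 22.2% → the synthetic mix
Sandy soil: the synthetic mix 4/5 = 80.0%, the organic mix 71/101 = 70.3% → the synthetic mix
Overall: the synthetic mix 93/179 = 52.0%, the organic mix 108/191 = 56.5% → the organic mix
The synthetic mix wins each soil group but the organic mix wins overall — the comparison reverses. The synthetic mix's plots skew toward loam, which has a lower base rate.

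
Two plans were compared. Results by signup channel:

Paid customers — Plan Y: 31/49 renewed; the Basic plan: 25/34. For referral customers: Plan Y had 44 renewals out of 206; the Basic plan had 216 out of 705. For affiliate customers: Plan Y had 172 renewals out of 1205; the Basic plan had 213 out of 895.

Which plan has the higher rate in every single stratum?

the Basic plan

Paid: Plan Y 31/49 = 63.3%, the Basic plan 25/34 = 73.5% → the Basic plan
Referral: Plan Y 44/206 = 21.4%, the Basic plan 216/705 = 30.6% → the Basic plan
Affiliate: Plan Y 172/1205 = 14.3%, the Basic plan 213/895 = 23.8% → the Basic plan
The Basic plan has the higher rate in all 3 groups.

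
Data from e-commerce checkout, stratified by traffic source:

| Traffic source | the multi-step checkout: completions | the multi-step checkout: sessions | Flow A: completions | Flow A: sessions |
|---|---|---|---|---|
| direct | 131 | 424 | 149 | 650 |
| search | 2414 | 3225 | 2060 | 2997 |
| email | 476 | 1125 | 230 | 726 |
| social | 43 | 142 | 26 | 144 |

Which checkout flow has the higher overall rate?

the multi-step checkout

Direct: the multi-step checkout 131/424 = 30.9%, Flow A 149/650 = 22.9% → the multi-step checkout
Search: the multi-step checkout 2414/3225 = 74.9%, Flow A 2060/2997 = 68.7% → the multi-step checkout
Email: the multi-step checkout 476/1125 = 42.3%, Flow A 230/726 = 31.7% → the multi-step checkout
Social: the multi-step checkout 43/142 = 30.3%, Flow A 26/144 = 18.1% → the multi-step checkout
Overall: the multi-step checkout 3064/4916 = 62.3%, Flow A 2465/4517 = 54.6% → the multi-step checkout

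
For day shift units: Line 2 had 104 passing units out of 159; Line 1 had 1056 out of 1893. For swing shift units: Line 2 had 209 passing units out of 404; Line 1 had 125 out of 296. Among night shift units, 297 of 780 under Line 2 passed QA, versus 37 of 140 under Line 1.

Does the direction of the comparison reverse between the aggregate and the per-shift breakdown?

Yes

Day shift: Line 2 104/159 = 65.4%, Line 1 1056/1893 = 55.8% → Line 2
Swing shift: Line 2 209/404 = 51.7%, Line 1 125/296 = 42.2% → Line 2
Night shift: Line 2 297/780 = 38.1%, Line 1 37/140 = 26.4% → Line 2
Overall: Line 2 610/1343 = 45.4%, Line 1 1218/2329 = 52.3% → Line 1
Line 2 wins each shift group but Line 1 wins overall — the comparison reverses. Line 2's units skew toward night shift, which has a lower base rate.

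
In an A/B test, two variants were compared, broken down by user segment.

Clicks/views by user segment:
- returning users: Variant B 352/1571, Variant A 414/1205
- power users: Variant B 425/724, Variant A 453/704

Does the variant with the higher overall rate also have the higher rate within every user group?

Yes

Returning users: Variant B 352/1571 = 22.4%, Variant A 414/1205 = 34.4% → Variant A
Power users: Variant B 425/724 = 58.7%, Variant A 453/704 = 64.3% → Variant A
Overall: Variant B 777/2295 = 33.9%, Variant A 867/1909 = 45.4% → Variant A
Variant A wins overall and in every user group — no reversal.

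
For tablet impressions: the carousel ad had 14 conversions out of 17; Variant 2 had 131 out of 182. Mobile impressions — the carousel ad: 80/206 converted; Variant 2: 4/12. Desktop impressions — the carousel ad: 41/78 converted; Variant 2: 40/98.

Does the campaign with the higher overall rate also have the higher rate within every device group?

No

Tablet: the carousel ad 14/17 = 82.4%, Variant 2 131/182 = 72.0% → the carousel ad
Mobile: the carousel ad 80/206 = 38.8%, Variant 2 4/12 = 33.3% → the carousel ad
Desktop: the carousel ad 41/78 = 52.6%, Variant 2 40/98 = 40.8% → the carousel ad
Overall: the carousel ad 135/301 = 44.9%, Variant 2 175/292 = 59.9% → Variant 2
The carousel ad wins each device group but Variant 2 wins overall — the comparison reverses. The carousel ad's impressions skew toward mobile, which has a lower base rate.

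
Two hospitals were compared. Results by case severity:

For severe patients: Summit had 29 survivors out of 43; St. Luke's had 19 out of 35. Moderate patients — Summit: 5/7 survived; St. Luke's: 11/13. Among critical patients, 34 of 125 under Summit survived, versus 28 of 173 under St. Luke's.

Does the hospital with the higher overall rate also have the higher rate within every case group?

No

Severe: Summit 29/43 = 67.4%, St. Luke's 19/35 = 54.3% → Summit
Moderate: Summit 5/7 = 71.4%, St. Luke's 11/13 = 84.6% → St. Luke's
Critical: Summit 34/125 = 27.2%, St. Luke's 28/173 = 16.2% → Summit
Overall: Summit 68/175 = 38.9%, St. Luke's 58/221 = 26.2% → Summit
Neither sweeps: Summit wins 2 of 3 groups, St. Luke's wins 1. Summit wins overall but not every group — no Simpson reversal.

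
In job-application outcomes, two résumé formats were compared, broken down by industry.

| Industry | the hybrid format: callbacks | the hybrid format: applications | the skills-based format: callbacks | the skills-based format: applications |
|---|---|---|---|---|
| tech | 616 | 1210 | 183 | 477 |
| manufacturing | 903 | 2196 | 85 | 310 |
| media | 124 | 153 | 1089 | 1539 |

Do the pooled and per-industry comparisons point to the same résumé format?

No

Tech: the hybrid format 616/1210 = 50.9%, the skills-based format 183/477 = 38.4% → the hybrid format
Manufacturing: the hybrid format 903/2196 = 41.1%, the skills-based format 85/310 = 27.4% → the hybrid format
Media: the hybrid format 124/153 = 81.0%, the skills-based format 1089/1539 = 70.8% → the hybrid format
Overall: the hybrid format 1643/3559 = 46.2%, the skills-based format 1357/2326 = 58.3% → the skills-based format
The hybrid format wins each industry group but the skills-based format wins overall — the comparison reverses. The hybrid format's applications skew toward manufacturing, which has a lower base rate.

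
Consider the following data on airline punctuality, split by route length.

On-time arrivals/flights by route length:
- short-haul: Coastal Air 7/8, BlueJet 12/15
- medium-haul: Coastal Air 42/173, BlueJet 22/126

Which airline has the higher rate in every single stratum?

Coastal Air

Short-haul: Coastal Air 7/8 = 87.5%, BlueJet 12/15 = 80.0% → Coastal Air
Medium-haul: Coastal Air 42/173 = 24.3%, BlueJet 22/126 = 17.5% → Coastal Air
Coastal Air has the higher rate in both groups.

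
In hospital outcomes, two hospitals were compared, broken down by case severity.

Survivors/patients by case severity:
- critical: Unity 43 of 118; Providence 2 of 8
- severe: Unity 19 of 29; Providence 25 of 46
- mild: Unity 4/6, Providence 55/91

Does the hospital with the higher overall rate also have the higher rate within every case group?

No

Critical: Unity 43/118 = 36.4%, Providence 2/8 = 25.0% → Unity
Severe: Unity 19/29 = 65.5%, Providence 25/46 = 54.3% → Unity
Mild: Unity 4/6 = 66.7%, Providence 55/91 = 60.4% → Unity
Overall: Unity 66/153 = 43.1%, Providence 82/145 = 56.6% → Providence
Unity wins each case group but Providence wins overall — the comparison reverses. Unity's patients skew toward critical, which has a lower base rate.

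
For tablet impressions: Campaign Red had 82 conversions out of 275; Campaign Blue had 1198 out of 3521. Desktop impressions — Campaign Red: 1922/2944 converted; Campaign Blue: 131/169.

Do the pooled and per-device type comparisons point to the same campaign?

No

Tablet: Campaign Red 82/275 = 29.8%, Campaign Blue 1198/3521 = 34.0% → Campaign Blue
Desktop: Campaign Red 1922/2944 = 65.3%, Campaign Blue 131/169 = 77.5% → Campaign Blue
Overall: Campaign Red 2004/3219 = 62.3%, Campaign Blue 1329/3690 = 36.0% → Campaign Red
Campaign Blue wins each device group but Campaign Red wins overall — the comparison reverses. Campaign Blue's impressions skew toward tablet, which has a lower base rate.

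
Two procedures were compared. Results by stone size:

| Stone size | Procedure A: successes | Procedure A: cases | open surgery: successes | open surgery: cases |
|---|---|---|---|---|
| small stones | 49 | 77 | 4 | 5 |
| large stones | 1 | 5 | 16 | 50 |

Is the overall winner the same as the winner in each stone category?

Small stones: Procedure A 49/77 = 63.6%, open surgery 4/5 = 80.0% → open surgery
Large stones: Procedure A 1/5 = 20.0%, open surgery 16/50 = 32.0% → open surgery
Overall: Procedure A 50/82 = 61.0%, open surgery 20/55 = 36.4% → Procedure A
Open surgery wins each stone group but Procedure A wins overall — the comparison reverses. Open surgery's cases skew toward large stones, which has a lower base rate.

No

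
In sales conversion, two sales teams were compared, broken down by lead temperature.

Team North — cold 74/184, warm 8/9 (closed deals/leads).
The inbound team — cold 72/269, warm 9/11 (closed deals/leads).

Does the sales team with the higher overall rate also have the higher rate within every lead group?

Yes

Cold: Team North 74/184 = 40.2%, the inbound team 72/269 = 26.8% → Team North
Warm: Team North 8/9 = 88.9%, the inbound team 9/11 = 81.8% → Team North
Overall: Team North 82/193 = 42.5%, the inbound team 81/280 = 28.9% → Team North
Team North wins overall and in every lead group — no reversal.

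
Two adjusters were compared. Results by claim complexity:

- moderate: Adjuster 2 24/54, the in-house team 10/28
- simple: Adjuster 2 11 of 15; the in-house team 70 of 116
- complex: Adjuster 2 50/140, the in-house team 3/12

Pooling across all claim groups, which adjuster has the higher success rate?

the in-house team

Moderate: Adjuster 2 24/54 = 44.4%, the in-house team 10/28 = 35.7% → Adjuster 2
Simple: Adjuster 2 11/15 = 73.3%, the in-house team 70/116 = 60.3% → Adjuster 2
Complex: Adjuster 2 50/140 = 35.7%, the in-house team 3/12 = 25.0% → Adjuster 2
Overall: Adjuster 2 85/209 = 40.7%, the in-house team 83/156 = 53.2% → the in-house team
(Adjuster 2 wins every claim group but the in-house team wins overall — Adjuster 2's claims skew toward the low-rate complex group.)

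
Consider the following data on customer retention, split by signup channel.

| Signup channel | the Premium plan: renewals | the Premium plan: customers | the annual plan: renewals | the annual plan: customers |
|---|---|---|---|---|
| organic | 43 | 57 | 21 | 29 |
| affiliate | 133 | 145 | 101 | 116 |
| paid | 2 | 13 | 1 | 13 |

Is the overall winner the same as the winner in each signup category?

Organic: the Premium plan 43/57 = 75.4%, the annual plan 21/29 = 72.4% → the Premium plan
Affiliate: the Premium plan 133/145 = 91.7%, the annual plan 101/116 = 87.1% → the Premium plan
Paid: the Premium plan 2/13 = 15.4%, the annual plan 1/13 = 7.7% → the Premium plan
Overall: the Premium plan 178/215 = 82.8%, the annual plan 123/158 = 77.8% → the Premium plan
The Premium plan wins overall and in every signup group — no reversal.

Yes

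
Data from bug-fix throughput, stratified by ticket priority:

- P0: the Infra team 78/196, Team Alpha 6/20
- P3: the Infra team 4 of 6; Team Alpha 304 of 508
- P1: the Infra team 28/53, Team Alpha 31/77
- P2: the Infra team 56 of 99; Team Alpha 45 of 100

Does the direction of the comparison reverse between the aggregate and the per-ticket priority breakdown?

P0: the Infra team 78/196 = 39.8%, Team Alpha 6/20 = 30.0% → the Infra team
P3: the Infra team 4/6 = 66.7%, Team Alpha 304/508 = 59.8% → the Infra team
P1: the Infra team 28/53 = 52.8%, Team Alpha 31/77 = 40.3% → the Infra team
P2: the Infra team 56/99 = 56.6%, Team Alpha 45/100 = 45.0% → the Infra team
Overall: the Infra team 166/354 = 46.9%, Team Alpha 386/705 = 54.8% → Team Alpha
The Infra team wins each ticket group but Team Alpha wins overall — the comparison reverses. The Infra team's tickets skew toward P0, which has a lower base rate.

Yes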